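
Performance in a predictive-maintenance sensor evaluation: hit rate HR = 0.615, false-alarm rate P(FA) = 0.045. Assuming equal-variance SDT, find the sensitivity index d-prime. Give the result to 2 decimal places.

z(0.615) = 0.2924, z(0.045) = -1.6954
d' = z(H) − z(FA) = 0.2924 − (-1.6954) = 1.9878

d-prime = 1.99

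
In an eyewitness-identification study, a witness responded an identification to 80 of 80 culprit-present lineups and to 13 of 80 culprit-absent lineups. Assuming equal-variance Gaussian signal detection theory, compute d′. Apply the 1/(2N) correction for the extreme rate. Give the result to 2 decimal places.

d′ = 3.48

The hit rate is 80/80 = 1, so apply the 1/(2N) correction: H → 1 − 1/(2·80) = 0.99375.
z(H) = z(0.99375) = 2.498
z(FA) = z(0.16250) = -0.984
d' = 2.498 − (-0.984) = 3.482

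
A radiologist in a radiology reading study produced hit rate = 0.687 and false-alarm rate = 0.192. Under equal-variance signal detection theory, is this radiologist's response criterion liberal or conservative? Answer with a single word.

z(H) = 0.487, z(FA) = -0.871
c = −½·(z(H) + z(FA)) = 0.192
c > 0 → conservative criterion (biased toward responding “no”).

conservative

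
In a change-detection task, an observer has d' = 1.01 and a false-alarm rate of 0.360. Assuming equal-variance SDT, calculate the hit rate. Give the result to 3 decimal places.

hit rate = 0.743

z(false-alarm rate) = z(0.360) = -0.3585
z(H) = z(FA) + d' = -0.3585 + 1.01 = 0.6515
hit rate = Φ(0.6515) = 0.7426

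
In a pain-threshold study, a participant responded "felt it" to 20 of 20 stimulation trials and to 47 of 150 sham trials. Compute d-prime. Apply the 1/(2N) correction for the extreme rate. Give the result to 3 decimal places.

d-prime = 2.446

The hit rate is 20/20 = 1, so apply the 1/(2N) correction: H → 1 − 1/(2·20) = 0.97500.
z(H) = z(0.97500) = 1.9600
z(FA) = z(0.31333) = -0.4864
d' = 1.9600 − (-0.4864) = 2.4464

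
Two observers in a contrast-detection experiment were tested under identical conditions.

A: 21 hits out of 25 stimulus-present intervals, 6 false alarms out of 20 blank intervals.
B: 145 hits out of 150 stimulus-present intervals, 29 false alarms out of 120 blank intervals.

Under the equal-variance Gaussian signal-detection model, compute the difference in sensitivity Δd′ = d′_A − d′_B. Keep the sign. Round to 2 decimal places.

Δd′ = -1.02

A: z(0.8400) = 0.994, z(0.3000) = -0.524, d' = 1.518
B: z(0.9667) = 1.834, z(0.2417) = -0.701, d' = 2.535
Δd' = d'_A − d'_B = 1.518 − 2.535 = -1.017
B has the higher sensitivity.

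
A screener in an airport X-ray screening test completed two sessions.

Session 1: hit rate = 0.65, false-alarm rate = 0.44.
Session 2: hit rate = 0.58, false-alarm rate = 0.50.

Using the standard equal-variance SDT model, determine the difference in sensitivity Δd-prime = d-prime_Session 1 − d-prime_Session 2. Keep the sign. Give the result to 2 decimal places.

Session 1: z(0.65) = 0.385, z(0.44) = -0.151, d' = 0.536
Session 2: z(0.58) = 0.202, z(0.50) = 0.000, d' = 0.202
Δd' = d'_Session 1 − d'_Session 2 = 0.536 − 0.202 = 0.334
Session 1 has the higher sensitivity.

Δd-prime = 0.33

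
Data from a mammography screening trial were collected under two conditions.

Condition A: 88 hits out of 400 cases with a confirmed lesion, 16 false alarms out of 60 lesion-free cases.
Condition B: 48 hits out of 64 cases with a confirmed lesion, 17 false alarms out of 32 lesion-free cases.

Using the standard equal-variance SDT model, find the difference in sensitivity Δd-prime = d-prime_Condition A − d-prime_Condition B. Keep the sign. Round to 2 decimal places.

Condition A: z(0.2200) = -0.772, z(0.2667) = -0.623, d' = -0.149
Condition B: z(0.7500) = 0.674, z(0.5312) = 0.078, d' = 0.596
Δd' = d'_Condition A − d'_Condition B = -0.149 − 0.596 = -0.745
Condition B has the higher sensitivity.

Δd-prime = -0.75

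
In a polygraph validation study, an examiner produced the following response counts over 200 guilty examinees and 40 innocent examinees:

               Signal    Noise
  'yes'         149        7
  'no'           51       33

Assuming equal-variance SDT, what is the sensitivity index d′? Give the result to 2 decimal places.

H = 149/200 = 0.7450
FA = 7/40 = 0.1750
Φ⁻¹(H) = Φ⁻¹(0.7450) = 0.659
Φ⁻¹(FA) = Φ⁻¹(0.1750) = -0.935
d' = z(H) − z(FA) = 0.659 − (-0.935) = 1.594

d′ = 1.59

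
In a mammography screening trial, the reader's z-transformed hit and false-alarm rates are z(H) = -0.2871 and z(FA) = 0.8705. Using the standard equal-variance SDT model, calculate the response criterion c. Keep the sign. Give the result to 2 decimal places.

c = -0.29

c = −½·[z(H) + z(FA)] = −½·(-0.2871 + 0.8705) = -0.2917
c < 0: the reader has a liberal response bias.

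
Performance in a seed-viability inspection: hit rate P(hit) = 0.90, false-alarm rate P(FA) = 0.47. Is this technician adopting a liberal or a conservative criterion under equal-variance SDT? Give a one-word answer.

liberal

z(H) = 1.282, z(FA) = -0.075
c = −½·(z(H) + z(FA)) = -0.6035
c < 0 → liberal criterion (biased toward responding “yes”).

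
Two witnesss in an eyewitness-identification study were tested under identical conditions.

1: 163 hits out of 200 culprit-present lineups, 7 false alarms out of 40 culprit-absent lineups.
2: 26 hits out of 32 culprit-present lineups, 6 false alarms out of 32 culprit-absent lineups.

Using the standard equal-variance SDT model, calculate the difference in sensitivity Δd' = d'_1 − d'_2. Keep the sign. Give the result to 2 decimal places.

Δd' = 0.06

1: z(0.8150) = 0.896, z(0.1750) = -0.935, d' = 1.831
2: z(0.8125) = 0.887, z(0.1875) = -0.887, d' = 1.774
Δd' = d'_1 − d'_2 = 1.831 − 1.774 = 0.057
1 has the higher sensitivity.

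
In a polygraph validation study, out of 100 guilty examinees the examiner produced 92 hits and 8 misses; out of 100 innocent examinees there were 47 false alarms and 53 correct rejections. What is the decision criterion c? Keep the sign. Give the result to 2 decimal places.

c = -0.66

H = 92/100 = 0.9200
FA = 47/100 = 0.4700
Φ⁻¹(0.9200) = 1.4051, Φ⁻¹(0.4700) = -0.0753
c = −½·[z(H) + z(FA)] = −0.5 × (1.4051 + (-0.0753)) = -0.6649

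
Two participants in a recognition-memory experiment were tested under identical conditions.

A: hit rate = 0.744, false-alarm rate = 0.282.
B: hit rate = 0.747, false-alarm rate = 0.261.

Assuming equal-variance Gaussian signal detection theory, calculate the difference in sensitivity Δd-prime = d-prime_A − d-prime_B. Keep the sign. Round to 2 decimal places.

A: z(0.744) = 0.656, z(0.282) = -0.577, d' = 1.233
B: z(0.747) = 0.665, z(0.261) = -0.640, d' = 1.305
Δd' = d'_A − d'_B = 1.233 − 1.305 = -0.072
B has the higher sensitivity.

Δd-prime = -0.07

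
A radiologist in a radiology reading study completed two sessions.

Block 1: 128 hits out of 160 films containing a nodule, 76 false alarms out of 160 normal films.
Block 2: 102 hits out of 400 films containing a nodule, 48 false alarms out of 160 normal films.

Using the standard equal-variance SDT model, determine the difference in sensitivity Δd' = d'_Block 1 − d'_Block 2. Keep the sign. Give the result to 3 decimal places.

Block 1: z(0.8000) = 0.8416, z(0.4750) = -0.0627, d' = 0.9043
Block 2: z(0.2550) = -0.6588, z(0.3000) = -0.5244, d' = -0.1344
Δd' = d'_Block 1 − d'_Block 2 = 0.9043 − (-0.1344) = 1.0387
Block 1 has the higher sensitivity.

Δd' = 1.039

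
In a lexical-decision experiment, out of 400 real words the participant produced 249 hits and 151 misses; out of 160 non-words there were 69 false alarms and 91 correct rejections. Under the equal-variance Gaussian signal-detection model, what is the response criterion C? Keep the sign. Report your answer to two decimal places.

C = -0.07

H = 249/400 = 0.6225
FA = 69/160 = 0.4313
z(0.6225) = 0.312, z(0.4313) = -0.173
c = −½·[z(H) + z(FA)] = −0.5 × (0.312 + (-0.173)) = -0.0695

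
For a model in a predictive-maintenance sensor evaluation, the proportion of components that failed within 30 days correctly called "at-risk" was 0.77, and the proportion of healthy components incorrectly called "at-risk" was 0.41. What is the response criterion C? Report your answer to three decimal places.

z(0.77) = 0.7388, z(0.41) = -0.2275
c = −½·[z(H) + z(FA)] = −0.5 × (0.7388 + (-0.2275)) = -0.25565

C = -0.256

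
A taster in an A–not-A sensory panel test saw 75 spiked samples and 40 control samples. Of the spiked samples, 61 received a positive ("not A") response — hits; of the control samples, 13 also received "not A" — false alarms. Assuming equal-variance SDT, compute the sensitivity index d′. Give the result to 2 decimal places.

d′ = 1.34

H = 61/75 = 0.8133
FA = 13/40 = 0.3250
Φ⁻¹(H) = Φ⁻¹(0.8133) = 0.890
Φ⁻¹(FA) = Φ⁻¹(0.3250) = -0.454
d' = z(H) − z(FA) = 0.890 − (-0.454) = 1.344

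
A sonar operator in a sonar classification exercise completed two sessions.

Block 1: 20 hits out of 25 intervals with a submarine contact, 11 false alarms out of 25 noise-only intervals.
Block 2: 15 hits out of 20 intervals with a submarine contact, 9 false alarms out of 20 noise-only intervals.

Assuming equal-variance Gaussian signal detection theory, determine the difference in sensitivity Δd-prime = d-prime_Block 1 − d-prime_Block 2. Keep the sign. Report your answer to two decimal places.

Δd-prime = 0.19

Block 1: z(0.8000) = 0.842, z(0.4400) = -0.151, d' = 0.993
Block 2: z(0.7500) = 0.674, z(0.4500) = -0.126, d' = 0.800
Δd' = d'_Block 1 − d'_Block 2 = 0.993 − 0.800 = 0.193
Block 1 has the higher sensitivity.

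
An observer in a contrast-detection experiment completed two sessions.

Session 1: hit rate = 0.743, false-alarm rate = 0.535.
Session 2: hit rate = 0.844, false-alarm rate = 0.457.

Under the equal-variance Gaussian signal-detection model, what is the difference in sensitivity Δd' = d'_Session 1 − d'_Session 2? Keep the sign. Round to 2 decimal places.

Session 1: z(0.743) = 0.653, z(0.535) = 0.088, d' = 0.565
Session 2: z(0.844) = 1.011, z(0.457) = -0.108, d' = 1.119
Δd' = d'_Session 1 − d'_Session 2 = 0.565 − 1.119 = -0.554
Session 2 has the higher sensitivity.

Δd' = -0.55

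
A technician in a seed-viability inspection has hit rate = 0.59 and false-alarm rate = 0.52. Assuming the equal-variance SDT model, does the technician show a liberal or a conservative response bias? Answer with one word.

z(H) = 0.228, z(FA) = 0.050
c = −½·(z(H) + z(FA)) = -0.139
c < 0 → liberal criterion (biased toward responding “yes”).

liberal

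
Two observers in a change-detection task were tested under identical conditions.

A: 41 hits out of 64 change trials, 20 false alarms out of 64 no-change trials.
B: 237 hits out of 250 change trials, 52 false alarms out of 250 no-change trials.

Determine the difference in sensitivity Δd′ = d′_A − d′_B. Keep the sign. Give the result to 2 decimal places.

Δd′ = -1.59

A: z(0.6406) = 0.360, z(0.3125) = -0.489, d' = 0.849
B: z(0.9480) = 1.626, z(0.2080) = -0.813, d' = 2.439
Δd' = d'_A − d'_B = 0.849 − 2.439 = -1.590
B has the higher sensitivity.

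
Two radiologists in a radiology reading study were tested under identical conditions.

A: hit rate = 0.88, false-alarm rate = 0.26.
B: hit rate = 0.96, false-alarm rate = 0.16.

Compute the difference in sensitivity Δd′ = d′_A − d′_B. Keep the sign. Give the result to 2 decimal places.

Δd′ = -0.93

A: z(0.88) = 1.175, z(0.26) = -0.643, d' = 1.818
B: z(0.96) = 1.751, z(0.16) = -0.994, d' = 2.745
Δd' = d'_A − d'_B = 1.818 − 2.745 = -0.927
B has the higher sensitivity.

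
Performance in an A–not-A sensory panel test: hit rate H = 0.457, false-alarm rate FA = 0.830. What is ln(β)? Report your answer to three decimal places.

ln β = 0.449

Φ⁻¹(0.457) = -0.1080, Φ⁻¹(0.830) = 0.9542
ln β = −½·[z(H)² − z(FA)²] = −0.5 × (0.0117 − 0.9105) = 0.4494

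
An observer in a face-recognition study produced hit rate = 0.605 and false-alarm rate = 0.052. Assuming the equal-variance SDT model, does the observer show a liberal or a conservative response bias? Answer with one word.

conservative

z(H) = 0.266, z(FA) = -1.626
c = −½·(z(H) + z(FA)) = 0.680
c > 0 → conservative criterion (biased toward responding “no”).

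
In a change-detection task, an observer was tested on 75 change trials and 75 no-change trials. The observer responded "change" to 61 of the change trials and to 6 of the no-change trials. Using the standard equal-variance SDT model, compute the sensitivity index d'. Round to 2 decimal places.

d' = 2.30

H = 61/75 = 0.8133
FA = 6/75 = 0.0800
z(H) = 0.8901
z(FA) = -1.4051
d' = z(H) − z(FA) = 0.8901 − (-1.4051) = 2.2952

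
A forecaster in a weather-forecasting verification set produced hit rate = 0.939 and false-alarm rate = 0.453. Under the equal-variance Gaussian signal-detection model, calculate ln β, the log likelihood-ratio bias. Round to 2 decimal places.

ln β = -1.19

z(H) = 1.546
z(FA) = -0.118
ln β = −½·[z(H)² − z(FA)²] = −0.5 × (2.390 − 0.014) = -1.188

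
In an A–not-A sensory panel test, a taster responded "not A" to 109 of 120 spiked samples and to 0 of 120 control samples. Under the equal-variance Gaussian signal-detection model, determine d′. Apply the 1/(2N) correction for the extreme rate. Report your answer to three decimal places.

The false-alarm rate is 0/120 = 0, so apply the 1/(2N) correction: FA → 1/(2·120) = 0.00417.
z(H) = z(0.90833) = 1.3305
z(FA) = z(0.00417) = -2.6380
d' = 1.3305 − (-2.6380) = 3.9685

d′ = 3.969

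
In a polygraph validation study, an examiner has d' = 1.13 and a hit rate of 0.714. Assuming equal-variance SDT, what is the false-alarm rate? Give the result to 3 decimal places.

false-alarm rate = 0.286

z(hit rate) = z(0.714) = 0.5651
z(FA) = z(H) − d' = 0.5651 − 1.13 = -0.5649
false-alarm rate = Φ(-0.5649) = 0.2861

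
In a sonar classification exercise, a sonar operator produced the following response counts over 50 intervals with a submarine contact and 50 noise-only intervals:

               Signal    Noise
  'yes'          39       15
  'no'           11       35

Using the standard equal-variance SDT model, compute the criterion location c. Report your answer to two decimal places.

H = 39/50 = 0.7800
FA = 15/50 = 0.3000
z(H) = z(0.7800) = 0.772
z(FA) = z(0.3000) = -0.524
c = −½·[z(H) + z(FA)] = −0.5 × (0.772 + (-0.524)) = -0.124

c = -0.12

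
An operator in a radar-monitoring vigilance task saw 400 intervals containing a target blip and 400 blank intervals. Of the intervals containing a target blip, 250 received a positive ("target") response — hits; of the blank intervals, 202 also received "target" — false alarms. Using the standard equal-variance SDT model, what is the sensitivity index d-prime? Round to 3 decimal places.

H = 250/400 = 0.6250
FA = 202/400 = 0.5050
z(H) = z(0.6250) = 0.3186
z(FA) = z(0.5050) = 0.0125
d' = z(H) − z(FA) = 0.3186 − 0.0125 = 0.3061

d-prime = 0.306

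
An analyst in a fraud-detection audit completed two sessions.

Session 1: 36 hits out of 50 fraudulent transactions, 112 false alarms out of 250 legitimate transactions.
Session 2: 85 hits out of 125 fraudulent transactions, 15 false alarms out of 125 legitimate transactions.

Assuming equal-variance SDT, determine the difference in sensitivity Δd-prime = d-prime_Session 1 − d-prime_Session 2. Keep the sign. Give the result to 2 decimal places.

Session 1: z(0.7200) = 0.583, z(0.4480) = -0.131, d' = 0.714
Session 2: z(0.6800) = 0.468, z(0.1200) = -1.175, d' = 1.643
Δd' = d'_Session 1 − d'_Session 2 = 0.714 − 1.643 = -0.929
Session 2 has the higher sensitivity.

Δd-prime = -0.93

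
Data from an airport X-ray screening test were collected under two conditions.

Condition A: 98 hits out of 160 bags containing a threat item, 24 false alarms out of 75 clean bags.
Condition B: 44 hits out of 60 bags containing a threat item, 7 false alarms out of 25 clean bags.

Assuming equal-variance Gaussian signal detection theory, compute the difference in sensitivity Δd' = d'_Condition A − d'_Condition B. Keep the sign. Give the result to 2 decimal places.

Condition A: z(0.6125) = 0.286, z(0.3200) = -0.468, d' = 0.754
Condition B: z(0.7333) = 0.623, z(0.2800) = -0.583, d' = 1.206
Δd' = d'_Condition A − d'_Condition B = 0.754 − 1.206 = -0.452
Condition B has the higher sensitivity.

Δd' = -0.45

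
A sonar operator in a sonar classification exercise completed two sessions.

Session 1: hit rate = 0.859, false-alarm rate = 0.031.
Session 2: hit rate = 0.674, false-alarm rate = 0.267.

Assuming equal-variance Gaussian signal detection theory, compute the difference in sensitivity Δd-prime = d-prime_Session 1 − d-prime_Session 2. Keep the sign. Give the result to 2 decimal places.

Δd-prime = 1.87

Session 1: z(0.859) = 1.076, z(0.031) = -1.866, d' = 2.942
Session 2: z(0.674) = 0.451, z(0.267) = -0.622, d' = 1.073
Δd' = d'_Session 1 − d'_Session 2 = 2.942 − 1.073 = 1.869
Session 1 has the higher sensitivity.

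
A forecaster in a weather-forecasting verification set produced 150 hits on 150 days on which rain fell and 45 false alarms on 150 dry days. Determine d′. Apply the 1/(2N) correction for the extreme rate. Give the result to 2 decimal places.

d′ = 3.24

The hit rate is 150/150 = 1, so apply the 1/(2N) correction: H → 1 − 1/(2·150) = 0.99667.
z(H) = z(0.99667) = 2.713
z(FA) = z(0.30000) = -0.524
d' = 2.713 − (-0.524) = 3.237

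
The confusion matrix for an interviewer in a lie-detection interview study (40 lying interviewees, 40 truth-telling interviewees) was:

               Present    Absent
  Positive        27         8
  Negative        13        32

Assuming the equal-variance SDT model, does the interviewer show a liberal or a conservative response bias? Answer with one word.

conservative

z(H) = 0.454, z(FA) = -0.842
c = −½·(z(H) + z(FA)) = 0.194
c > 0 → conservative criterion (biased toward responding “no”).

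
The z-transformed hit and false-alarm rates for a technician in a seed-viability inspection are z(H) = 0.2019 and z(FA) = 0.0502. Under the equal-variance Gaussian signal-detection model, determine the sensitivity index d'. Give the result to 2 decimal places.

d' = z(H) − z(FA) = 0.2019 − 0.0502 = 0.1517

d' = 0.15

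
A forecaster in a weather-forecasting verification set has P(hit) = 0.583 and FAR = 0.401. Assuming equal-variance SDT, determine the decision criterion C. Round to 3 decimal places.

Φ⁻¹(H) = 0.2096
Φ⁻¹(FA) = -0.2508
c = −½·[z(H) + z(FA)] = −0.5 × (0.2096 + (-0.2508)) = 0.0206

C = 0.021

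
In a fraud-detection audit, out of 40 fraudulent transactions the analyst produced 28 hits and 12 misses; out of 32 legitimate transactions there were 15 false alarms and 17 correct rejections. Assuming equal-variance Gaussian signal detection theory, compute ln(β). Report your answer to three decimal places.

H = 28/40 = 0.7000
FA = 15/32 = 0.4688
z(H) = 0.5244
z(FA) = -0.0783
ln β = −½·[z(H)² − z(FA)²] = −0.5 × (0.2750 − 0.0061) = -0.13445

ln β = -0.134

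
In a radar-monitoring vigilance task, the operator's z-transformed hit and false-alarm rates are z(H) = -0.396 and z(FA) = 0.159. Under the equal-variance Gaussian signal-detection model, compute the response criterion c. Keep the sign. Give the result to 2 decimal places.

c = 0.12

c = −½·[z(H) + z(FA)] = −½·(-0.396 + 0.159) = 0.1185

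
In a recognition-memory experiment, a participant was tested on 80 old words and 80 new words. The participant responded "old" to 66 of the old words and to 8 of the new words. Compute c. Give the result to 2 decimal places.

c = 0.17

H = 66/80 = 0.8250
FA = 8/80 = 0.1000
Φ⁻¹(H) = Φ⁻¹(0.8250) = 0.9346
Φ⁻¹(FA) = Φ⁻¹(0.1000) = -1.2816
c = −½·[z(H) + z(FA)] = −0.5 × (0.9346 + (-1.2816)) = 0.1735
c > 0: the participant has a conservative response bias.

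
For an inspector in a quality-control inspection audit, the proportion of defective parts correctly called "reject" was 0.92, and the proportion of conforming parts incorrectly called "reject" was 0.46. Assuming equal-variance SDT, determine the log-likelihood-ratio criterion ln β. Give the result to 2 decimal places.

z(H) = 1.405
z(FA) = -0.100
ln β = −½·[z(H)² − z(FA)²] = −0.5 × (1.974 − 0.010) = -0.982

ln β = -0.98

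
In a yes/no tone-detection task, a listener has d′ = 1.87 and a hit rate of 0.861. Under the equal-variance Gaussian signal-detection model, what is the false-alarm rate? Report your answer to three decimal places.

z(hit rate) = z(0.861) = 1.0848
z(FA) = z(H) − d' = 1.0848 − 1.87 = -0.7852
false-alarm rate = Φ(-0.7852) = 0.2162

false-alarm rate = 0.216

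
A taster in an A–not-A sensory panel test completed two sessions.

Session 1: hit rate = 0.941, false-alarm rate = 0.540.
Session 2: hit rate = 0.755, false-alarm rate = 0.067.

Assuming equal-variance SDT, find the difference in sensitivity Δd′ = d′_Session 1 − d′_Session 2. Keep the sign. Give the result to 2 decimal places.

Session 1: z(0.941) = 1.563, z(0.540) = 0.100, d' = 1.463
Session 2: z(0.755) = 0.690, z(0.067) = -1.499, d' = 2.189
Δd' = d'_Session 1 − d'_Session 2 = 1.463 − 2.189 = -0.726
Session 2 has the higher sensitivity.

Δd′ = -0.73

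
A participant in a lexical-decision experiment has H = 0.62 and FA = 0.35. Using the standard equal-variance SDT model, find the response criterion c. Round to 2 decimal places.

c = 0.04

z(H) = z(0.62) = 0.3055
z(FA) = z(0.35) = -0.3853
c = −½·[z(H) + z(FA)] = −0.5 × (0.3055 + (-0.3853)) = 0.0399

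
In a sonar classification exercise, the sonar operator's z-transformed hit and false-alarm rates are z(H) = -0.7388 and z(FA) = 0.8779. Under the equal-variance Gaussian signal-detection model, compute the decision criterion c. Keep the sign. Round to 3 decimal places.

c = -0.070

c = −½·[z(H) + z(FA)] = −½·(-0.7388 + 0.8779) = -0.06955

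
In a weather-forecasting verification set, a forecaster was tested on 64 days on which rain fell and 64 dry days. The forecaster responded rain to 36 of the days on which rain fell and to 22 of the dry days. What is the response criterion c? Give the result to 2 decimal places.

c = 0.12

H = 36/64 = 0.5625
FA = 22/64 = 0.3438
Φ⁻¹(H) = Φ⁻¹(0.5625) = 0.157
Φ⁻¹(FA) = Φ⁻¹(0.3438) = -0.402
c = −½·[z(H) + z(FA)] = −0.5 × (0.157 + (-0.402)) = 0.1225
c > 0: the forecaster has a conservative response bias.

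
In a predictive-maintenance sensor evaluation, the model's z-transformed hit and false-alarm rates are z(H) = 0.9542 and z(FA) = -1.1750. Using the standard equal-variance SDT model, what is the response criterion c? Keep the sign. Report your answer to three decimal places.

c = 0.110

c = −½·[z(H) + z(FA)] = −½·(0.9542 + (-1.1750)) = 0.1104
c > 0: the model has a conservative response bias.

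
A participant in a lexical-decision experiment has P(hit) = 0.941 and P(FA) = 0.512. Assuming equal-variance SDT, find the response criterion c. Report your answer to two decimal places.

c = -0.80

z(H) = z(0.941) = 1.563
z(FA) = z(0.512) = 0.030
c = −½·[z(H) + z(FA)] = −0.5 × (1.563 + 0.030) = -0.7965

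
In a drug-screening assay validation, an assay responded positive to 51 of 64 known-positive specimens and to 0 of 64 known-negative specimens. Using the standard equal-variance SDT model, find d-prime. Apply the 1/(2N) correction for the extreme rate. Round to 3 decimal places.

The false-alarm rate is 0/64 = 0, so apply the 1/(2N) correction: FA → 1/(2·64) = 0.00781.
z(H) = z(0.79688) = 0.8305
z(FA) = z(0.00781) = -2.4177
d' = 0.8305 − (-2.4177) = 3.2482

d-prime = 3.248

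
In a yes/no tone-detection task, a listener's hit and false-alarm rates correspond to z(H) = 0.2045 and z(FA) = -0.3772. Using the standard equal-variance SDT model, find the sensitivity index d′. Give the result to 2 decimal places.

d' = z(H) − z(FA) = 0.2045 − (-0.3772) = 0.5817

d′ = 0.58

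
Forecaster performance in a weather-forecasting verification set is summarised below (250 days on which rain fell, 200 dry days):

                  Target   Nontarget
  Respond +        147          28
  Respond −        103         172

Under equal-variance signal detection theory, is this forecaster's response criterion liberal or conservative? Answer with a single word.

z(H) = 0.222, z(FA) = -1.080
c = −½·(z(H) + z(FA)) = 0.429
c > 0 → conservative criterion (biased toward responding “no”).

conservative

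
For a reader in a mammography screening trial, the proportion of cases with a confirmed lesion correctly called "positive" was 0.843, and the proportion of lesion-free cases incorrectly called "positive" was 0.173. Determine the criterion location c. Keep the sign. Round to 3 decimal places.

c = -0.032

z(H) = z(0.843) = 1.0069
z(FA) = z(0.173) = -0.9424
c = −½·[z(H) + z(FA)] = −0.5 × (1.0069 + (-0.9424)) = -0.03225
c < 0: the reader has a liberal response bias.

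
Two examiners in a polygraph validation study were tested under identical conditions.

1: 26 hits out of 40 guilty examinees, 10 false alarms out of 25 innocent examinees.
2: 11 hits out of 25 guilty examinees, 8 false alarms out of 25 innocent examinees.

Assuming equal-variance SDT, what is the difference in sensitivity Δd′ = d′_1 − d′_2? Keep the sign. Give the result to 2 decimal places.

1: z(0.6500) = 0.385, z(0.4000) = -0.253, d' = 0.638
2: z(0.4400) = -0.151, z(0.3200) = -0.468, d' = 0.317
Δd' = d'_1 − d'_2 = 0.638 − 0.317 = 0.321
1 has the higher sensitivity.

Δd′ = 0.32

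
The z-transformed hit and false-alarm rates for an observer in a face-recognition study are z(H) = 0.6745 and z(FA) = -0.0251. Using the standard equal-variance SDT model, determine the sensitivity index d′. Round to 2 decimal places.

d' = z(H) − z(FA) = 0.6745 − (-0.0251) = 0.6996

d′ = 0.70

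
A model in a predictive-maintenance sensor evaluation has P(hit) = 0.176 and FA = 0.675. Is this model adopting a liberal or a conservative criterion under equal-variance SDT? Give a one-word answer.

conservative

z(H) = -0.931, z(FA) = 0.454
c = −½·(z(H) + z(FA)) = 0.2385
c > 0 → conservative criterion (biased toward responding “no”).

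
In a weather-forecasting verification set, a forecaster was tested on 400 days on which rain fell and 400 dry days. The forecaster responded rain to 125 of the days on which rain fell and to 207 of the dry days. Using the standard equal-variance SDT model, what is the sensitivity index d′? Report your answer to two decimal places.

d′ = -0.53

H = 125/400 = 0.3125
FA = 207/400 = 0.5175
Φ⁻¹(H) = Φ⁻¹(0.3125) = -0.4888
Φ⁻¹(FA) = Φ⁻¹(0.5175) = 0.0439
d' = z(H) − z(FA) = -0.4888 − 0.0439 = -0.5327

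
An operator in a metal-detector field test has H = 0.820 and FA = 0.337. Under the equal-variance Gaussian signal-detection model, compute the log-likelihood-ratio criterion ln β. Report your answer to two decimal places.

z(0.820) = 0.915, z(0.337) = -0.421
ln β = −½·[z(H)² − z(FA)²] = −0.5 × (0.837 − 0.177) = -0.330

ln β = -0.33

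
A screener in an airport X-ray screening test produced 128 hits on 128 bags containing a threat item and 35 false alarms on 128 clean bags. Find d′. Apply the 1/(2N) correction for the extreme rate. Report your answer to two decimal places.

d′ = 3.26

The hit rate is 128/128 = 1, so apply the 1/(2N) correction: H → 1 − 1/(2·128) = 0.99609.
z(H) = z(0.99609) = 2.660
z(FA) = z(0.27344) = -0.602
d' = 2.660 − (-0.602) = 3.262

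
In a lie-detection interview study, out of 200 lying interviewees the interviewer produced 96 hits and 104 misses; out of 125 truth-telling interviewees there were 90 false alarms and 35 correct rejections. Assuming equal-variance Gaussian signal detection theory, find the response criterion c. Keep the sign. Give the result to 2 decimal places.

H = 96/200 = 0.4800
FA = 90/125 = 0.7200
Φ⁻¹(H) = -0.050
Φ⁻¹(FA) = 0.583
c = −½·[z(H) + z(FA)] = −0.5 × (-0.050 + 0.583) = -0.2665
c < 0: the interviewer has a liberal response bias.

c = -0.27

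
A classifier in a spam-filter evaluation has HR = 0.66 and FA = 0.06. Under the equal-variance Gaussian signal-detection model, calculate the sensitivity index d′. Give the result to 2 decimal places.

z(H) = 0.412
z(FA) = -1.555
d' = z(H) − z(FA) = 0.412 − (-1.555) = 1.967

d′ = 1.97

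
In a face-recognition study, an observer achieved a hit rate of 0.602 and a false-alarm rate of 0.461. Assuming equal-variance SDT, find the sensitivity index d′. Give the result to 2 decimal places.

d′ = 0.36

z(H) = 0.259
z(FA) = -0.098
d' = z(H) − z(FA) = 0.259 − (-0.098) = 0.357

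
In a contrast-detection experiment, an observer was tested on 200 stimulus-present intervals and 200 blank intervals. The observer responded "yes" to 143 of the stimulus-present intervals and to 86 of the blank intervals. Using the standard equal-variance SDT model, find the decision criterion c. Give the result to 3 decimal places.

H = 143/200 = 0.7150
FA = 86/200 = 0.4300
Φ⁻¹(H) = Φ⁻¹(0.7150) = 0.5681
Φ⁻¹(FA) = Φ⁻¹(0.4300) = -0.1764
c = −½·[z(H) + z(FA)] = −0.5 × (0.5681 + (-0.1764)) = -0.19585

c = -0.196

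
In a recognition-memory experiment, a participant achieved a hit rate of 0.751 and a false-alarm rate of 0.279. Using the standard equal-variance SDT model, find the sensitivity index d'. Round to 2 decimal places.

z(H) = z(0.751) = 0.678
z(FA) = z(0.279) = -0.586
d' = z(H) − z(FA) = 0.678 − (-0.586) = 1.264

d' = 1.26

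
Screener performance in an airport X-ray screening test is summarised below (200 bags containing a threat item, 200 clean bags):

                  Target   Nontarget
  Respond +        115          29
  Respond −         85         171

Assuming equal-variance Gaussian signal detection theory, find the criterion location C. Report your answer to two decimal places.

C = 0.43

H = 115/200 = 0.5750
FA = 29/200 = 0.1450
Φ⁻¹(0.5750) = 0.1891, Φ⁻¹(0.1450) = -1.0581
c = −½·[z(H) + z(FA)] = −0.5 × (0.1891 + (-1.0581)) = 0.4345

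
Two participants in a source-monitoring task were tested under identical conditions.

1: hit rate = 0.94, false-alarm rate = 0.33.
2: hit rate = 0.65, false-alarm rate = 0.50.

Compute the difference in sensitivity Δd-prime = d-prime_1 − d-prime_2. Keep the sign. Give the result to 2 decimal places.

Δd-prime = 1.61

1: z(0.94) = 1.555, z(0.33) = -0.440, d' = 1.995
2: z(0.65) = 0.385, z(0.50) = 0.000, d' = 0.385
Δd' = d'_1 − d'_2 = 1.995 − 0.385 = 1.610
1 has the higher sensitivity.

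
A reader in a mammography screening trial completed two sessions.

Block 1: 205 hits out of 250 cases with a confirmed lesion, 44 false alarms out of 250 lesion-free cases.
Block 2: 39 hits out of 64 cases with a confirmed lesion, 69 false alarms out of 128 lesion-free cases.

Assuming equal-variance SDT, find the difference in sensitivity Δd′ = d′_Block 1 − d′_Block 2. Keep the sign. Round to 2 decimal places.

Δd′ = 1.67

Block 1: z(0.8200) = 0.915, z(0.1760) = -0.931, d' = 1.846
Block 2: z(0.6094) = 0.278, z(0.5391) = 0.098, d' = 0.180
Δd' = d'_Block 1 − d'_Block 2 = 1.846 − 0.180 = 1.666
Block 1 has the higher sensitivity.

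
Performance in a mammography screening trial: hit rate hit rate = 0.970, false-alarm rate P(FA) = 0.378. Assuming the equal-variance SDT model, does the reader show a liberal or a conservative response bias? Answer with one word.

z(H) = 1.881, z(FA) = -0.311
c = −½·(z(H) + z(FA)) = -0.785
c < 0 → liberal criterion (biased toward responding “yes”).

liberal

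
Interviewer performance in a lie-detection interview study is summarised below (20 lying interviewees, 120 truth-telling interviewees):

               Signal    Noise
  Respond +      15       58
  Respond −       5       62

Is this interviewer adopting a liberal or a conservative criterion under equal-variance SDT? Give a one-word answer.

z(H) = 0.674, z(FA) = -0.042
c = −½·(z(H) + z(FA)) = -0.316
c < 0 → liberal criterion (biased toward responding “yes”).

liberal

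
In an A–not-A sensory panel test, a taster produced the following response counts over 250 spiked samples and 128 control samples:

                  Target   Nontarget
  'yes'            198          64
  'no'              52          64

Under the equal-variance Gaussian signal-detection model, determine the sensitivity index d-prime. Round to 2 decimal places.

H = 198/250 = 0.7920
FA = 64/128 = 0.5000
z(H) = z(0.7920) = 0.813
z(FA) = z(0.5000) = 0.000
d' = z(H) − z(FA) = 0.813 − 0.000 = 0.813

d-prime = 0.81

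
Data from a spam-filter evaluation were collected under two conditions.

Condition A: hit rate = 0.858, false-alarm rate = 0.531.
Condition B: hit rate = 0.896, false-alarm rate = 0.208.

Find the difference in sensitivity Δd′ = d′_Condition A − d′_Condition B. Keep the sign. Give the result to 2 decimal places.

Condition A: z(0.858) = 1.071, z(0.531) = 0.078, d' = 0.993
Condition B: z(0.896) = 1.259, z(0.208) = -0.813, d' = 2.072
Δd' = d'_Condition A − d'_Condition B = 0.993 − 2.072 = -1.079
Condition B has the higher sensitivity.

Δd′ = -1.08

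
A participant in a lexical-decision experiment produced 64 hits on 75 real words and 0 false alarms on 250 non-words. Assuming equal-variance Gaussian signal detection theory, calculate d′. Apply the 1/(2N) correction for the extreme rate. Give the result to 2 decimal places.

d′ = 3.93

The false-alarm rate is 0/250 = 0, so apply the 1/(2N) correction: FA → 1/(2·250) = 0.00200.
z(H) = z(0.85333) = 1.051
z(FA) = z(0.00200) = -2.878
d' = 1.051 − (-2.878) = 3.929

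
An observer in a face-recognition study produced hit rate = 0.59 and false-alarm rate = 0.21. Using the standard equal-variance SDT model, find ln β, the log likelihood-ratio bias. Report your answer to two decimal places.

ln β = 0.30

Φ⁻¹(0.59) = 0.228, Φ⁻¹(0.21) = -0.806
ln β = −½·[z(H)² − z(FA)²] = −0.5 × (0.052 − 0.650) = 0.299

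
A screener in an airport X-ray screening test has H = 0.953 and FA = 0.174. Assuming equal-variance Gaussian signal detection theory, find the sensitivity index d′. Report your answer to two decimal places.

d′ = 2.61

z(H) = z(0.953) = 1.6747
z(FA) = z(0.174) = -0.9385
d' = z(H) − z(FA) = 1.6747 − (-0.9385) = 2.6132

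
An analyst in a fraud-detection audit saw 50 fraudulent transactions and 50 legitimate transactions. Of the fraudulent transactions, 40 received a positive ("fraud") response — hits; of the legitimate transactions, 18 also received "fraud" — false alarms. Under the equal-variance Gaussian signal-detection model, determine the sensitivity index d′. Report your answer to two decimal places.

d′ = 1.20

H = 40/50 = 0.8000
FA = 18/50 = 0.3600
Φ⁻¹(H) = 0.842
Φ⁻¹(FA) = -0.358
d' = z(H) − z(FA) = 0.842 − (-0.358) = 1.200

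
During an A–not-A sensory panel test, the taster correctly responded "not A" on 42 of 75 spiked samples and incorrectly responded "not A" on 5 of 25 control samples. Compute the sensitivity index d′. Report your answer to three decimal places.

d′ = 0.993

H = 42/75 = 0.5600
FA = 5/25 = 0.2000
Φ⁻¹(H) = Φ⁻¹(0.5600) = 0.1510
Φ⁻¹(FA) = Φ⁻¹(0.2000) = -0.8416
d' = z(H) − z(FA) = 0.1510 − (-0.8416) = 0.9926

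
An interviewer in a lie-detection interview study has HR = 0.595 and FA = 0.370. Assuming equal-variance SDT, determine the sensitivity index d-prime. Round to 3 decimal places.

d-prime = 0.572

z(H) = z(0.595) = 0.2404
z(FA) = z(0.370) = -0.3319
d' = z(H) − z(FA) = 0.2404 − (-0.3319) = 0.5723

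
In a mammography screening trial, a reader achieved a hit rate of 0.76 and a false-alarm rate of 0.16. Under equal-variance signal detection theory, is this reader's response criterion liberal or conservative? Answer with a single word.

z(H) = 0.706, z(FA) = -0.994
c = −½·(z(H) + z(FA)) = 0.144
c > 0 → conservative criterion (biased toward responding “no”).

conservative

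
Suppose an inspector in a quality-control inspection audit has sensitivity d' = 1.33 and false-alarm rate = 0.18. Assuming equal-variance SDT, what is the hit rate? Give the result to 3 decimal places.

hit rate = 0.661

z(false-alarm rate) = z(0.18) = -0.9154
z(H) = z(FA) + d' = -0.9154 + 1.33 = 0.4146
hit rate = Φ(0.4146) = 0.6608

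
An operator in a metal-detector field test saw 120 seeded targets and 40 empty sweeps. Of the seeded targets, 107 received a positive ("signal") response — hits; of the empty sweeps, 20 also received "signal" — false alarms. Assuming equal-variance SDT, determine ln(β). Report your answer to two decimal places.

ln β = -0.76

H = 107/120 = 0.8917
FA = 20/40 = 0.5000
z(H) = z(0.8917) = 1.236
z(FA) = z(0.5000) = 0.000
ln β = −½·[z(H)² − z(FA)²] = −0.5 × (1.528 − 0.000) = -0.764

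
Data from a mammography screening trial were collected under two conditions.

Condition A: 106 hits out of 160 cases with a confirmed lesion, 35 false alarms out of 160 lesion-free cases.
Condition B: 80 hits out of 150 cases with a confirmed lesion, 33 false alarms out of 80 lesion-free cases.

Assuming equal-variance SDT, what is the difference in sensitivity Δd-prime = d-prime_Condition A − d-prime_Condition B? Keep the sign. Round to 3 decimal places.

Δd-prime = 0.891

Condition A: z(0.6625) = 0.4193, z(0.2188) = -0.7763, d' = 1.1956
Condition B: z(0.5333) = 0.0836, z(0.4125) = -0.2211, d' = 0.3047
Δd' = d'_Condition A − d'_Condition B = 1.1956 − 0.3047 = 0.8909
Condition A has the higher sensitivity.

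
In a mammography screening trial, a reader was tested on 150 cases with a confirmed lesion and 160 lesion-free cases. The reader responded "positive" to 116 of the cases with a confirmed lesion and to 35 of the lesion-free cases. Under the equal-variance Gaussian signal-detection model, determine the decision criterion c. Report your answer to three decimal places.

c = 0.013

H = 116/150 = 0.7733
FA = 35/160 = 0.2188
z(H) = 0.7498
z(FA) = -0.7763
c = −½·[z(H) + z(FA)] = −0.5 × (0.7498 + (-0.7763)) = 0.01325
c > 0: the reader has a conservative response bias.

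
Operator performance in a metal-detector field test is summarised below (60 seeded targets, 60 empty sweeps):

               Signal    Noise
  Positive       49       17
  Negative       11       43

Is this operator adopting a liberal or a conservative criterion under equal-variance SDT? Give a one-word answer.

liberal

z(H) = 0.903, z(FA) = -0.573
c = −½·(z(H) + z(FA)) = -0.165
c < 0 → liberal criterion (biased toward responding “yes”).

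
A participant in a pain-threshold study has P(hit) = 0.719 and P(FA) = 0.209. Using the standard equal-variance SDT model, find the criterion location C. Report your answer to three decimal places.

C = 0.115

z(H) = z(0.719) = 0.5799
z(FA) = z(0.209) = -0.8099
c = −½·[z(H) + z(FA)] = −0.5 × (0.5799 + (-0.8099)) = 0.1150
c > 0: the participant has a conservative response bias.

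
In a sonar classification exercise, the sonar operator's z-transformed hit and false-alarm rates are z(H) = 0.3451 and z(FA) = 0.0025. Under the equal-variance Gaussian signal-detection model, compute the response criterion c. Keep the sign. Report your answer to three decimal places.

c = −½·[z(H) + z(FA)] = −½·(0.3451 + 0.0025) = -0.1738

c = -0.174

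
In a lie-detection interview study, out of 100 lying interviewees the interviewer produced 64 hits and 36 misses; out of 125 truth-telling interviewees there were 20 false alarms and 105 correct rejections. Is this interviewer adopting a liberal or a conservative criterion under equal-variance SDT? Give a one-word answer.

z(H) = 0.358, z(FA) = -0.994
c = −½·(z(H) + z(FA)) = 0.318
c > 0 → conservative criterion (biased toward responding “no”).

conservative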